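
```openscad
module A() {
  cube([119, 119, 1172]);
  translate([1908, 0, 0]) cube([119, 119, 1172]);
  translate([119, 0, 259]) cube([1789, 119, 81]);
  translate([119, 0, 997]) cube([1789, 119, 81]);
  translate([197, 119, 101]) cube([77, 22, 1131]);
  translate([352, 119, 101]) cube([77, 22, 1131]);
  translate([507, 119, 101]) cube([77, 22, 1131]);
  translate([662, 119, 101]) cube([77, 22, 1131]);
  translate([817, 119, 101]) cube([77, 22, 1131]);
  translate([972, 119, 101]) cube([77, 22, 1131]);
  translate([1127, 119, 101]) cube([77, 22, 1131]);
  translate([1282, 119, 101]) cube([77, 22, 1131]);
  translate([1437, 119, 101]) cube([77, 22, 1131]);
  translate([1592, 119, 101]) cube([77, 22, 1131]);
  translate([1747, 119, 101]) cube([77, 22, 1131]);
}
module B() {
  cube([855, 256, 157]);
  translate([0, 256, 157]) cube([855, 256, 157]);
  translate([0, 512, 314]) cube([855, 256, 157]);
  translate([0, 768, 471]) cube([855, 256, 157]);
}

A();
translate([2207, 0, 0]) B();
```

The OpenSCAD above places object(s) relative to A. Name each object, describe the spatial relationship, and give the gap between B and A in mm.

The staircase's nearest face is 180 mm from the fence section's +x face.

A is a fence section. B is a staircase. The staircase is on the floor beside the fence section on its +x side. The gap between the staircase and the fence section is 180 mm.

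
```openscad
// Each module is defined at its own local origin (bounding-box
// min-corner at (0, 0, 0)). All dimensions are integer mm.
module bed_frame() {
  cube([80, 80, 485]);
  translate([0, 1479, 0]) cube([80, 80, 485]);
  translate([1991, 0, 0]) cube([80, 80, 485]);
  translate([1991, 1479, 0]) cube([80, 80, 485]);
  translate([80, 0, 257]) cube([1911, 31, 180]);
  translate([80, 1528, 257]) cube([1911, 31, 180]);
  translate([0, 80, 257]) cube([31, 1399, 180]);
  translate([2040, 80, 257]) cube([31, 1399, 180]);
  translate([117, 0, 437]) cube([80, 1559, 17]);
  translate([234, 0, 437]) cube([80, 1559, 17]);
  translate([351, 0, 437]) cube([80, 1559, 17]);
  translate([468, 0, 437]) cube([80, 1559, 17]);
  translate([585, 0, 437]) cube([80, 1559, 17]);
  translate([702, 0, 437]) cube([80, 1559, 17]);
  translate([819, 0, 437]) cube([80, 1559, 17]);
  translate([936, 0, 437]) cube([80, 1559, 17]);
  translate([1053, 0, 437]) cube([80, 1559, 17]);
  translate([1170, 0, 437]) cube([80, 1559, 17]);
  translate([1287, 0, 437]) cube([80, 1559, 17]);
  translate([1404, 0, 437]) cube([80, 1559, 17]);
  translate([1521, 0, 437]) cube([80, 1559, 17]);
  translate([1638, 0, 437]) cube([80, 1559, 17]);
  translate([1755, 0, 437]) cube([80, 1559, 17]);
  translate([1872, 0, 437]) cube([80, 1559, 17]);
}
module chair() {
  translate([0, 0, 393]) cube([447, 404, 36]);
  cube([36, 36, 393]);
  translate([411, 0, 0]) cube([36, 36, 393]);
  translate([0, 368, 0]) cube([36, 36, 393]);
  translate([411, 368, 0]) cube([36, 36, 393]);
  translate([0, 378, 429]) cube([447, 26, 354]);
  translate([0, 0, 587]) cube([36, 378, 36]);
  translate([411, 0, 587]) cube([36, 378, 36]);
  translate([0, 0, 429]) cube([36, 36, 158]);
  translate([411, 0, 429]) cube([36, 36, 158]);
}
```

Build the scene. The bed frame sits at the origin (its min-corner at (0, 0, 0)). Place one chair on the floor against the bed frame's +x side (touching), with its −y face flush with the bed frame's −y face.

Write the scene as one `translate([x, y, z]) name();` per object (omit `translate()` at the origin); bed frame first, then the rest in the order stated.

bed_frame();
translate([2071, 0, 0]) chair();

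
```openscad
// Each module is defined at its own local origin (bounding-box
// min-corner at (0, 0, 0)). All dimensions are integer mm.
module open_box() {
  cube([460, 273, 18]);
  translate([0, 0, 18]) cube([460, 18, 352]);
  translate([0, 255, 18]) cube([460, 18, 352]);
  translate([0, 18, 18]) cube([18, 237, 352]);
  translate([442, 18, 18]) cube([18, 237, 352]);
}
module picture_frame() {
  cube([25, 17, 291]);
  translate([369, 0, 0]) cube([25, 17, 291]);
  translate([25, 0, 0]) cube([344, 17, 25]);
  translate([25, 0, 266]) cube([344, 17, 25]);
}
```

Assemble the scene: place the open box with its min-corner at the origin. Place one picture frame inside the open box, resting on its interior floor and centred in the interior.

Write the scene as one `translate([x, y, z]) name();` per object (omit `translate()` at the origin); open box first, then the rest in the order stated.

open_box();
translate([33, 128, 18]) picture_frame();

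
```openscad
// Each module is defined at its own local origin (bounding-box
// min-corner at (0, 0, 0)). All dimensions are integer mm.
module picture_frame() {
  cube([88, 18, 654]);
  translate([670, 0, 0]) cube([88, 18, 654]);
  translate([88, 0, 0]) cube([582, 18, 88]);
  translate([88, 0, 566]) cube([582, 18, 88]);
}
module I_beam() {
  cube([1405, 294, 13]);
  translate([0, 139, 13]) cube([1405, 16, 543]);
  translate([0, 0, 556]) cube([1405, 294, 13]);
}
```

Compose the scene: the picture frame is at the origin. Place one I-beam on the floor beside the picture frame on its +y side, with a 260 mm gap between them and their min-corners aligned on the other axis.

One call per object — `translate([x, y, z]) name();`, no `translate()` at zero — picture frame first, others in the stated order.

picture_frame();
translate([0, 278, 0]) I_beam();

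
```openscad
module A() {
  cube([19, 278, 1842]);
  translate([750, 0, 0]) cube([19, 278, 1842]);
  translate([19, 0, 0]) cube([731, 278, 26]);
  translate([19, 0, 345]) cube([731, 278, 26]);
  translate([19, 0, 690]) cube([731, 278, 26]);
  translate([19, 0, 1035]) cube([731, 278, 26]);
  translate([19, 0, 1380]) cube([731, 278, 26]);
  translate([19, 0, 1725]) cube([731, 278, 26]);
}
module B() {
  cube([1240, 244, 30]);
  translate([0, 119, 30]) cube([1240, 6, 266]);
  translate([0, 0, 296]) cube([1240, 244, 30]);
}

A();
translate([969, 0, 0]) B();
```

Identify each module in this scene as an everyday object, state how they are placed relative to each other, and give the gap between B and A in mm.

A is a bookshelf. B is an I-beam. The I-beam is on the floor beside the bookshelf on its +x side. The gap between the I-beam and the bookshelf is 200 mm.

The I-beam's nearest face is 200 mm from the bookshelf's +x face.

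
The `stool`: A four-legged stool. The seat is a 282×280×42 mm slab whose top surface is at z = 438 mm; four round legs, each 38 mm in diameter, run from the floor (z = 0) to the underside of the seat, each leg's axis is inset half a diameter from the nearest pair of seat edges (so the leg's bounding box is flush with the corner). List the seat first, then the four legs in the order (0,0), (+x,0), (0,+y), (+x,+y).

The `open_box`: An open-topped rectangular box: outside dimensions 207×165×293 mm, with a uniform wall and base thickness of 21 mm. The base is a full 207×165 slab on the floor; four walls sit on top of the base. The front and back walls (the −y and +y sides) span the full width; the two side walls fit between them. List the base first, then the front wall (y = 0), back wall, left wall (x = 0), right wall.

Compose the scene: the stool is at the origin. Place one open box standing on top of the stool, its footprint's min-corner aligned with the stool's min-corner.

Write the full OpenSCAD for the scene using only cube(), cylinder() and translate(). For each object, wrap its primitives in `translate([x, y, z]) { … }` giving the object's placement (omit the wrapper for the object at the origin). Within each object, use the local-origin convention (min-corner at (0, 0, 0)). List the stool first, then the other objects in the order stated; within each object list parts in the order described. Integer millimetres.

translate([0, 0, 396]) cube([282, 280, 42]);
translate([19, 19, 0]) cylinder(h = 396, r = 19);
translate([263, 19, 0]) cylinder(h = 396, r = 19);
translate([19, 261, 0]) cylinder(h = 396, r = 19);
translate([263, 261, 0]) cylinder(h = 396, r = 19);
translate([0, 0, 438]) {
  cube([207, 165, 21]);
  translate([0, 0, 21]) cube([207, 21, 272]);
  translate([0, 144, 21]) cube([207, 21, 272]);
  translate([0, 21, 21]) cube([21, 123, 272]);
  translate([186, 21, 21]) cube([21, 123, 272]);
}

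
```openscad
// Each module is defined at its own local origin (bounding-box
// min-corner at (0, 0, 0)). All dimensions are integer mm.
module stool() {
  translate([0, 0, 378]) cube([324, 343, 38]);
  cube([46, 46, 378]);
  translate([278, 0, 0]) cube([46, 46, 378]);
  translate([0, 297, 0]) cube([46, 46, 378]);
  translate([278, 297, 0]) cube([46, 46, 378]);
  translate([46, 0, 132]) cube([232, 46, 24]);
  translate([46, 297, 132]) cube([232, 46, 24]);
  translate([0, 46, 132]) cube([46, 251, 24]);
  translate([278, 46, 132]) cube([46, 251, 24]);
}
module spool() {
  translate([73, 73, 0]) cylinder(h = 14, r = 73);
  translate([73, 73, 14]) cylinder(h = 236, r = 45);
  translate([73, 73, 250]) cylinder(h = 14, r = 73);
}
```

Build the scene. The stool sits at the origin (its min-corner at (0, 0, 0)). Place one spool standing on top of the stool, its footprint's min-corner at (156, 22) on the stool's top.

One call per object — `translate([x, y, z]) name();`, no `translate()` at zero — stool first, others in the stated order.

stool();
translate([156, 22, 416]) spool();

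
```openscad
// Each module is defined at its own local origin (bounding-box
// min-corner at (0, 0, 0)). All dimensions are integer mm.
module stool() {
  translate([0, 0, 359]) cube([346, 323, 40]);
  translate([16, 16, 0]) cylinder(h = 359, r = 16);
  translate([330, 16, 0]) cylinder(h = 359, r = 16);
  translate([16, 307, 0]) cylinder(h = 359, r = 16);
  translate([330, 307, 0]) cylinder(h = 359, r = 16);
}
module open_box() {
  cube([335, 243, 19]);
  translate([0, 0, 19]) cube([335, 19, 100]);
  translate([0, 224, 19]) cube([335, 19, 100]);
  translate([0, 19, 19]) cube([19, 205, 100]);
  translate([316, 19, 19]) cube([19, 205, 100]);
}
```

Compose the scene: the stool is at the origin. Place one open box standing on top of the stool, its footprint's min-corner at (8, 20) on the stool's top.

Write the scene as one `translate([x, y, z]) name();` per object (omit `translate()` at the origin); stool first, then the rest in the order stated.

stool();
translate([8, 20, 399]) open_box();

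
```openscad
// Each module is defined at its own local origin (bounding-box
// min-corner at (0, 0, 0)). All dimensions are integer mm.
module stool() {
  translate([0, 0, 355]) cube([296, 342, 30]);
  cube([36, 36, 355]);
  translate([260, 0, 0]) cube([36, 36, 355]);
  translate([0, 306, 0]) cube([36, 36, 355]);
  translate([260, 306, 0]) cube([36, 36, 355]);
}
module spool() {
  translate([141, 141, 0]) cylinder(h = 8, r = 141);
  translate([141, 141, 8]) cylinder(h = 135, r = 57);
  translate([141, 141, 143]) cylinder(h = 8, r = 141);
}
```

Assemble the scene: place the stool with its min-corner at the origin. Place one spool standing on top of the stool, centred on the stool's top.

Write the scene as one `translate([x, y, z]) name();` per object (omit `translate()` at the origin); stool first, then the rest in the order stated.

stool();
translate([7, 30, 385]) spool();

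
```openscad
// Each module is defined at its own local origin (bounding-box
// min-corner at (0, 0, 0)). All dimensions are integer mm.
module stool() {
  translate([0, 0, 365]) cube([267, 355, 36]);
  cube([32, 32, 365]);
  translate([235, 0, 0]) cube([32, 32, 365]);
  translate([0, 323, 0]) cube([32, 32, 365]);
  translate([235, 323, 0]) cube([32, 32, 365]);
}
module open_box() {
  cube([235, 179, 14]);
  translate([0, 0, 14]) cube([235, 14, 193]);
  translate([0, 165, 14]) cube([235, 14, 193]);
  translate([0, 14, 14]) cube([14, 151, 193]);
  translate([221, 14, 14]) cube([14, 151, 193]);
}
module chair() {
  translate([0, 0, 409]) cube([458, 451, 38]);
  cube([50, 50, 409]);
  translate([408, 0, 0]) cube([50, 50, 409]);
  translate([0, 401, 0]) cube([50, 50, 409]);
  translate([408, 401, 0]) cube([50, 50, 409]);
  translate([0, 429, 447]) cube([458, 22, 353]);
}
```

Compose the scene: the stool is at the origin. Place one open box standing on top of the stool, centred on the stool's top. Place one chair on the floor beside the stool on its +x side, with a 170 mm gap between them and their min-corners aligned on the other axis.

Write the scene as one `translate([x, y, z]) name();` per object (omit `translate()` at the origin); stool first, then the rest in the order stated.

stool();
translate([16, 88, 401]) open_box();
translate([437, 0, 0]) chair();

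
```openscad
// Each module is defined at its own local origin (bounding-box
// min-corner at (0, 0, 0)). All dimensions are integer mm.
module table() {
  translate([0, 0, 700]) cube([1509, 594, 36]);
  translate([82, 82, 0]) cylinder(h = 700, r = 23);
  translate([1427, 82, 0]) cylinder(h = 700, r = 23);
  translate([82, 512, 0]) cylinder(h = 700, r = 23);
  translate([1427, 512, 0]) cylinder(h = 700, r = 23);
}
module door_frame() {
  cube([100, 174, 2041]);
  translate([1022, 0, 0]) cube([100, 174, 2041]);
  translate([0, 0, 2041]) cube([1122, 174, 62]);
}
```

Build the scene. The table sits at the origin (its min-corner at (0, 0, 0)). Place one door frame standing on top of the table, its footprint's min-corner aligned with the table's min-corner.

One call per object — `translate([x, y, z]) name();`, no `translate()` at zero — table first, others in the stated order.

table();
translate([0, 0, 736]) door_frame();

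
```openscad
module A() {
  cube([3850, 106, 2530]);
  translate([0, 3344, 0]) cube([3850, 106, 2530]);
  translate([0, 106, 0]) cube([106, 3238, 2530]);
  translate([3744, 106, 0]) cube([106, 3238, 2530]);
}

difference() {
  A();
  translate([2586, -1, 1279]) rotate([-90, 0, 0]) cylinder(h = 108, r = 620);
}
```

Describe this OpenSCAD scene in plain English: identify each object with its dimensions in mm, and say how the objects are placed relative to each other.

A is the wall frame of a small rectangular building: four walls, each 2530 mm tall and 106 mm thick, enclosing a footprint 3850 mm (x) by 3450 mm (y) outside-to-outside, with no floor or roof. The front and back walls (the −y and +y sides) span the full width; the two side walls fit between them.

The house frame has a circular hole of radius 620 mm through its front wall, centred at (x = 2586, z = 1279).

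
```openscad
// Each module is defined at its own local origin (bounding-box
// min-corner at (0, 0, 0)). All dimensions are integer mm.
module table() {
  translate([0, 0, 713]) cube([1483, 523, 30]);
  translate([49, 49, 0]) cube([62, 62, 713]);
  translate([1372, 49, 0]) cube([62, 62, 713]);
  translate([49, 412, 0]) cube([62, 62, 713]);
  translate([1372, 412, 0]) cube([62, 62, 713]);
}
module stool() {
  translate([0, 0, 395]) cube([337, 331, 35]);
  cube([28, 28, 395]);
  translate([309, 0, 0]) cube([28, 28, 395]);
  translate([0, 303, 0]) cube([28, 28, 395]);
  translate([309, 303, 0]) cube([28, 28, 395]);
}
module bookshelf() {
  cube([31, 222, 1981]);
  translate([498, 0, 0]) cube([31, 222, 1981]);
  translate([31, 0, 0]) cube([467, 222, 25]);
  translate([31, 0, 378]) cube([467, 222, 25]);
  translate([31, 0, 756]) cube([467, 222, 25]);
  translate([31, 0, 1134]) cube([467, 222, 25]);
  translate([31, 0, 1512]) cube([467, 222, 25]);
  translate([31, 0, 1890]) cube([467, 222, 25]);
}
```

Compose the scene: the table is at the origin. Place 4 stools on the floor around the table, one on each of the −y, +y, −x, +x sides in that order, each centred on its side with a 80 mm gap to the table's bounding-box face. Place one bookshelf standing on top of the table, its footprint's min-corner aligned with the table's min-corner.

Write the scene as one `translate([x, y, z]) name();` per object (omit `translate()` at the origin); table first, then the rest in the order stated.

table();
translate([573, -411, 0]) stool();
translate([573, 603, 0]) stool();
translate([-417, 96, 0]) stool();
translate([1563, 96, 0]) stool();
translate([0, 0, 743]) bookshelf();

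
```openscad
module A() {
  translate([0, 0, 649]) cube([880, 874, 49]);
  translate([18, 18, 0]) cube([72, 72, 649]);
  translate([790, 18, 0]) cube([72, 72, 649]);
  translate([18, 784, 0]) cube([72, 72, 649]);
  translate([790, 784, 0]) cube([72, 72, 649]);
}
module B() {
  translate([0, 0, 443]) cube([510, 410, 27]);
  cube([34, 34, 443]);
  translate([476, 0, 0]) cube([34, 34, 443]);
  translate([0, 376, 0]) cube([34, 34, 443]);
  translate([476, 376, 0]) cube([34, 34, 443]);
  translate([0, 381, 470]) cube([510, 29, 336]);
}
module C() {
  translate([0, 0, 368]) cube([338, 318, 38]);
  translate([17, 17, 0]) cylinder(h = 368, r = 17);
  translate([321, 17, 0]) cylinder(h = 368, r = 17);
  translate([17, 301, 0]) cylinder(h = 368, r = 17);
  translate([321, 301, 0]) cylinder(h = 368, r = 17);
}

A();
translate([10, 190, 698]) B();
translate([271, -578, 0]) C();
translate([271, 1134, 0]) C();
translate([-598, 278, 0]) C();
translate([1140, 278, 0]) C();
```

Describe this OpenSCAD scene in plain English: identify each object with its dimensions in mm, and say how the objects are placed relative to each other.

A is a table with a 880×874 mm rectangular top, 49 mm thick, top surface at z = 698 mm, supported by four 72×72 mm square legs, each inset 18 mm from the nearest pair of top edges, running from the floor.

B is a chair: 510×410 mm seat, 27 mm thick, top at z = 470 mm, on four 34 mm square corner legs flush with the seat edges. A 29 mm thick backrest slab spans the full seat width, extending 336 mm above the seat top, its back face flush with the seat's +y edge.

C is a four-legged stool. The seat is 338×318 mm, 38 mm thick, top at z = 406 mm. It stands on four round legs, each 34 mm in diameter, from z = 0 to the seat underside, each leg's axis is inset half a diameter from the nearest pair of seat edges (so the leg's bounding box is flush with the corner).

The chair is on top of the table. Four stools sit around the table at the −y, +y, −x, +x sides.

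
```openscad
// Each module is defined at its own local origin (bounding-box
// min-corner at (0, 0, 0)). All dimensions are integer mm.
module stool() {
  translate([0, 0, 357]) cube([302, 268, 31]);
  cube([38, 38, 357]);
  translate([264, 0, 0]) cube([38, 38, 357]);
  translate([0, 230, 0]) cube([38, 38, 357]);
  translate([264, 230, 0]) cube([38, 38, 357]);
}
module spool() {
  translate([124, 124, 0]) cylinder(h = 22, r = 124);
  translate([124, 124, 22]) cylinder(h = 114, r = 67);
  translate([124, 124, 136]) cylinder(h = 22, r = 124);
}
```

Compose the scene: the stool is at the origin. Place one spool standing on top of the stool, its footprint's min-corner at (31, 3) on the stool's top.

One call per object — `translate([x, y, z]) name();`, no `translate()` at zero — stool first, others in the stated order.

stool();
translate([31, 3, 388]) spool();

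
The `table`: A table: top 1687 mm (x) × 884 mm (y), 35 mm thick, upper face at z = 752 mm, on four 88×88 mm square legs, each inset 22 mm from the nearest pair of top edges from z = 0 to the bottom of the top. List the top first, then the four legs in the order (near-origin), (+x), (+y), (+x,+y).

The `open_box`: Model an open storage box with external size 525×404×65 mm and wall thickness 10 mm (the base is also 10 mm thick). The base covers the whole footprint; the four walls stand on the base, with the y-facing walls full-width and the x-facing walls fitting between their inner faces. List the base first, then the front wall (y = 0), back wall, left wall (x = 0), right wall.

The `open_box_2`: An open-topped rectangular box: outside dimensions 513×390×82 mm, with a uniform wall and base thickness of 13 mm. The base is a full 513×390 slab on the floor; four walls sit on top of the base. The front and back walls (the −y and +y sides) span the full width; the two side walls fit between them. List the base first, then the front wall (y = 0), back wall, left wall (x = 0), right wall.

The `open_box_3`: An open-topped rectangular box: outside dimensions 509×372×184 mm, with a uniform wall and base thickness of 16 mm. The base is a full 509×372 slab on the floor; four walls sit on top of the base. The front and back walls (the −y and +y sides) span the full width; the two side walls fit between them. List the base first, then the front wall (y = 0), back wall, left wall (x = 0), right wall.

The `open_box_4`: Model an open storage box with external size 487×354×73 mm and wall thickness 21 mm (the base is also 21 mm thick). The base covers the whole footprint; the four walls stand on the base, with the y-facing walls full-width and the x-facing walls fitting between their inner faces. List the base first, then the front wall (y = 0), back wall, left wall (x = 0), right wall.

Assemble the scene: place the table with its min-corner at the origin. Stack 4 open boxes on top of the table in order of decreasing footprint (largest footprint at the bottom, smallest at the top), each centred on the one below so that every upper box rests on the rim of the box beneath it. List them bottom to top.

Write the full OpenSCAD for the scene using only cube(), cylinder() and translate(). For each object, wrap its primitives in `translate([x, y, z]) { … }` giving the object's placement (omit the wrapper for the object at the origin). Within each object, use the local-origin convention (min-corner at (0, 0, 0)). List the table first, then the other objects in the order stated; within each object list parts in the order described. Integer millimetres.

translate([0, 0, 717]) cube([1687, 884, 35]);
translate([22, 22, 0]) cube([88, 88, 717]);
translate([1577, 22, 0]) cube([88, 88, 717]);
translate([22, 774, 0]) cube([88, 88, 717]);
translate([1577, 774, 0]) cube([88, 88, 717]);
translate([581, 240, 752]) {
  cube([525, 404, 10]);
  translate([0, 0, 10]) cube([525, 10, 55]);
  translate([0, 394, 10]) cube([525, 10, 55]);
  translate([0, 10, 10]) cube([10, 384, 55]);
  translate([515, 10, 10]) cube([10, 384, 55]);
}
translate([587, 247, 817]) {
  cube([513, 390, 13]);
  translate([0, 0, 13]) cube([513, 13, 69]);
  translate([0, 377, 13]) cube([513, 13, 69]);
  translate([0, 13, 13]) cube([13, 364, 69]);
  translate([500, 13, 13]) cube([13, 364, 69]);
}
translate([589, 256, 899]) {
  cube([509, 372, 16]);
  translate([0, 0, 16]) cube([509, 16, 168]);
  translate([0, 356, 16]) cube([509, 16, 168]);
  translate([0, 16, 16]) cube([16, 340, 168]);
  translate([493, 16, 16]) cube([16, 340, 168]);
}
translate([600, 265, 1083]) {
  cube([487, 354, 21]);
  translate([0, 0, 21]) cube([487, 21, 52]);
  translate([0, 333, 21]) cube([487, 21, 52]);
  translate([0, 21, 21]) cube([21, 312, 52]);
  translate([466, 21, 21]) cube([21, 312, 52]);
}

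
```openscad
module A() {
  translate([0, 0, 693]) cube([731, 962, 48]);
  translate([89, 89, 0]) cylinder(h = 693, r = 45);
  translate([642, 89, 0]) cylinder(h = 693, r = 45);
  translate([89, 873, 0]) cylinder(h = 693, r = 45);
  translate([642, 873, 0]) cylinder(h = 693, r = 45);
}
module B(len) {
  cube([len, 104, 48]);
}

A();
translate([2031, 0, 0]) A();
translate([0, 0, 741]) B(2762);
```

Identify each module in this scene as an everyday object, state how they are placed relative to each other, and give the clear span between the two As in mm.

Second table starts at x = 2031; first ends at x = 731; clear span = 2031 − 731 = 1300 mm.

A is a table. B is a beam. A beam spans the tops of two tables. The clear span between the two tables is 1300 mm.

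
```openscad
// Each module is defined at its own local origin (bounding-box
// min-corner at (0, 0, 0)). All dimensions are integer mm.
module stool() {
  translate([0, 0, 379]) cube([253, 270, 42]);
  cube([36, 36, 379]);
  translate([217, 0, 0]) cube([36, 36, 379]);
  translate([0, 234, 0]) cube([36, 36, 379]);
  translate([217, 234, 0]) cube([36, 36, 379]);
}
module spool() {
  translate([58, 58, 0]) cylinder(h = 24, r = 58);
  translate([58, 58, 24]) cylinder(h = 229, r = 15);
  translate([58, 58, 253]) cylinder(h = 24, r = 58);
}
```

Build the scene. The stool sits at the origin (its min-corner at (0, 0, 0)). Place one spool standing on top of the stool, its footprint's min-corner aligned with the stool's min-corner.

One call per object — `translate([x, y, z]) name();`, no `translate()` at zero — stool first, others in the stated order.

stool();
translate([0, 0, 421]) spool();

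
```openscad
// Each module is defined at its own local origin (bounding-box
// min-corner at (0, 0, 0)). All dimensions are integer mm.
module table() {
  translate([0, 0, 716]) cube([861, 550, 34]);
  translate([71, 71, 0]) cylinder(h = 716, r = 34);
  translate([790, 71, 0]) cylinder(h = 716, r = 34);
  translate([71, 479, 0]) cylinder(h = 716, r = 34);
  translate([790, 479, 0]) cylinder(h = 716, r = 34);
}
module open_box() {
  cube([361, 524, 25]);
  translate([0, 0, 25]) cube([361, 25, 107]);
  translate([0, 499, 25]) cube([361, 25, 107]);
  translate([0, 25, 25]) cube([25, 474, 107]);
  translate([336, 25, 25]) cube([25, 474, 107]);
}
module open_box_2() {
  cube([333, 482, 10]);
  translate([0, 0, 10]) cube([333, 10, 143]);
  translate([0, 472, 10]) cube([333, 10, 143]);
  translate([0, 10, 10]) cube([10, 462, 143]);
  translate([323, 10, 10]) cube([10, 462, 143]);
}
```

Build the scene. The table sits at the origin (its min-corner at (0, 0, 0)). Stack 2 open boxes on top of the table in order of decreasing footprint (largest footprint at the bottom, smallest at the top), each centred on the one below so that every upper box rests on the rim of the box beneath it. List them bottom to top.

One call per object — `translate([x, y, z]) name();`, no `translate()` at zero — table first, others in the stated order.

table();
translate([250, 13, 750]) open_box();
translate([264, 34, 882]) open_box_2();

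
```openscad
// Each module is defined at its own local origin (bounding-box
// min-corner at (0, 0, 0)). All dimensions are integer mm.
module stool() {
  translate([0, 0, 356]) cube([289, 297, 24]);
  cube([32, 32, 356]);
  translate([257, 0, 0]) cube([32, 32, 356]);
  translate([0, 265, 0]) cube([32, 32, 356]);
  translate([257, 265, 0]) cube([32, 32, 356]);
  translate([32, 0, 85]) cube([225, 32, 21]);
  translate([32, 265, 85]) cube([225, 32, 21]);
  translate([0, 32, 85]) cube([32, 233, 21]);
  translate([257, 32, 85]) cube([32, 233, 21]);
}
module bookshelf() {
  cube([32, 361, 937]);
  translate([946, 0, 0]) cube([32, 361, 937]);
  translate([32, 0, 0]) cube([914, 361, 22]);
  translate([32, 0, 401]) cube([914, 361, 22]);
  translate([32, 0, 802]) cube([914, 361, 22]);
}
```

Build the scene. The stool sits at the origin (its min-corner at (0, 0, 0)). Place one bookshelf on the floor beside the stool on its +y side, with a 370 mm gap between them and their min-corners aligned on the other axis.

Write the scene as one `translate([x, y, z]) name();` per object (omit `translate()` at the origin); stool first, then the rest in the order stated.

stool();
translate([0, 667, 0]) bookshelf();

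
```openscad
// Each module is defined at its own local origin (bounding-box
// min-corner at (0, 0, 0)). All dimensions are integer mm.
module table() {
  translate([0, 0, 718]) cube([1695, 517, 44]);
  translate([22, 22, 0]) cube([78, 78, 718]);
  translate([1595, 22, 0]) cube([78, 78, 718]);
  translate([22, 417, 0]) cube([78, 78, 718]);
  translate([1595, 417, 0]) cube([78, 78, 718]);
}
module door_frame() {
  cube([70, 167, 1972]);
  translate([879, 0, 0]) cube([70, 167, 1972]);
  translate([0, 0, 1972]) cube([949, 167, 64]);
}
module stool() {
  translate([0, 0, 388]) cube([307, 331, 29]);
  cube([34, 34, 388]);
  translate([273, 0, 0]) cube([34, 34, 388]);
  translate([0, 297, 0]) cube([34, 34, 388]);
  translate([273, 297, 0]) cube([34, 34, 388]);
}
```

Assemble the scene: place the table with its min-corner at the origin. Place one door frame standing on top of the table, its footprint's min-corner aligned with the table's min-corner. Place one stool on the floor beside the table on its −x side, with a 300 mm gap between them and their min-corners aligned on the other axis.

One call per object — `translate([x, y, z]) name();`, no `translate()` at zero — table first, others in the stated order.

table();
translate([0, 0, 762]) door_frame();
translate([-607, 0, 0]) stool();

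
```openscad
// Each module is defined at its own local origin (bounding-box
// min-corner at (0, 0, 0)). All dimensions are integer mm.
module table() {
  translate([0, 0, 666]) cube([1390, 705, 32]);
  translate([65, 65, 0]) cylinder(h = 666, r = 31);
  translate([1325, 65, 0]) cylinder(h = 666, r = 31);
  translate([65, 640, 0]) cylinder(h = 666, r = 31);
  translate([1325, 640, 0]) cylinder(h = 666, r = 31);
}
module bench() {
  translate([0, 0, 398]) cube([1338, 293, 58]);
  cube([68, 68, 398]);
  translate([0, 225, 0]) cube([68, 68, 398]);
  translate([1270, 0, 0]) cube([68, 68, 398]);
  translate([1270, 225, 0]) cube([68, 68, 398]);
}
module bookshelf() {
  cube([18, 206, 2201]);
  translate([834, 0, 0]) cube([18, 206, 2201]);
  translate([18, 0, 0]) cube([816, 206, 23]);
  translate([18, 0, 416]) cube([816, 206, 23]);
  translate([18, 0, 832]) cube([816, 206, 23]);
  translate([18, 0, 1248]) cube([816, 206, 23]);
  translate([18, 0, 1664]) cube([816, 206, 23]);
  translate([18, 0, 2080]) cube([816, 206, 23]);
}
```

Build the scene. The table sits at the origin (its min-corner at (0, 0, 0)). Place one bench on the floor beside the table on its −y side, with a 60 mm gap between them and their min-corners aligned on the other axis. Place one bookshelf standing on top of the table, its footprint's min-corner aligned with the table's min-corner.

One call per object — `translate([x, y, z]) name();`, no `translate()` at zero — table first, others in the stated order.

table();
translate([0, -353, 0]) bench();
translate([0, 0, 698]) bookshelf();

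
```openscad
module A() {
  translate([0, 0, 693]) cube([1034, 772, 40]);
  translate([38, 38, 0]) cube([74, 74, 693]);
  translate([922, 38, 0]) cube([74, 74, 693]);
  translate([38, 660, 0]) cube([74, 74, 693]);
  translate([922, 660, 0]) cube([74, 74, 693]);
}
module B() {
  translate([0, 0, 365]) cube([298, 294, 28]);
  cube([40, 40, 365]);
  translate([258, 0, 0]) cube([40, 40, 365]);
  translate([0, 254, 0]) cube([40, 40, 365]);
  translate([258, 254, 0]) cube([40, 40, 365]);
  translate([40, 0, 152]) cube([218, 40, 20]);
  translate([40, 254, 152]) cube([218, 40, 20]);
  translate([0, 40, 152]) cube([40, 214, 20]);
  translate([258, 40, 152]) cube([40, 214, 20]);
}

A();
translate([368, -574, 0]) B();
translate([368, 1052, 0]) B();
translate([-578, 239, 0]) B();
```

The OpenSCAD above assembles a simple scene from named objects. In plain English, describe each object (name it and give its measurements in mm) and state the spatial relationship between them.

A is a table: top 1034 mm (x) × 772 mm (y), 40 mm thick, upper face at z = 733 mm, on four 74×74 mm square legs, each inset 38 mm from the nearest pair of top edges, running from z = 0 to the bottom of the top.

B is a four-legged stool. The seat is a 298×294×28 mm slab whose top surface is at z = 393 mm; four square legs, each 40×40 mm in cross-section, run from the floor (z = 0) to the underside of the seat, each flush with a corner of the seat. Four stretchers, 40 mm wide and 20 mm tall, connect adjacent legs with their undersides at z = 152 mm, each running between the inner faces of the legs it joins and aligned with the legs' outer faces on the other axis.

Three stools sit around the table at the −y, +y, −x sides.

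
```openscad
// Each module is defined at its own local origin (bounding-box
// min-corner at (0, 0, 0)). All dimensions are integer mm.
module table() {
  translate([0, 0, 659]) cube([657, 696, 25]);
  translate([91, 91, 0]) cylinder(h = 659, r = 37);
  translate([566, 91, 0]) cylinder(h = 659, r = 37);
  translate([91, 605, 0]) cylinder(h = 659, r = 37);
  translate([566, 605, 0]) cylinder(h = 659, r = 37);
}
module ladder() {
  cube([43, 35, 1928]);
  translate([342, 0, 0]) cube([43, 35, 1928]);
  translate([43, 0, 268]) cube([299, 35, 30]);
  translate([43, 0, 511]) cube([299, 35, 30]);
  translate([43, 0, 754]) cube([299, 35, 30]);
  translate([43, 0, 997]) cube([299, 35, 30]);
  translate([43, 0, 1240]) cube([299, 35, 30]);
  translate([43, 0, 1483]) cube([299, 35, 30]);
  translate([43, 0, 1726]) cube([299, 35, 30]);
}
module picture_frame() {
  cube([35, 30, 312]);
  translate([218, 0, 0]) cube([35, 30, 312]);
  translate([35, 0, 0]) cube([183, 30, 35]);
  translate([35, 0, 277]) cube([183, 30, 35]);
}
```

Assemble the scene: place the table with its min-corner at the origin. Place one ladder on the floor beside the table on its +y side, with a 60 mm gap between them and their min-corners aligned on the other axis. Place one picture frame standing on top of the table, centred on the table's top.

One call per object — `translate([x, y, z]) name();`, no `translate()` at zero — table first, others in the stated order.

table();
translate([0, 756, 0]) ladder();
translate([202, 333, 684]) picture_frame();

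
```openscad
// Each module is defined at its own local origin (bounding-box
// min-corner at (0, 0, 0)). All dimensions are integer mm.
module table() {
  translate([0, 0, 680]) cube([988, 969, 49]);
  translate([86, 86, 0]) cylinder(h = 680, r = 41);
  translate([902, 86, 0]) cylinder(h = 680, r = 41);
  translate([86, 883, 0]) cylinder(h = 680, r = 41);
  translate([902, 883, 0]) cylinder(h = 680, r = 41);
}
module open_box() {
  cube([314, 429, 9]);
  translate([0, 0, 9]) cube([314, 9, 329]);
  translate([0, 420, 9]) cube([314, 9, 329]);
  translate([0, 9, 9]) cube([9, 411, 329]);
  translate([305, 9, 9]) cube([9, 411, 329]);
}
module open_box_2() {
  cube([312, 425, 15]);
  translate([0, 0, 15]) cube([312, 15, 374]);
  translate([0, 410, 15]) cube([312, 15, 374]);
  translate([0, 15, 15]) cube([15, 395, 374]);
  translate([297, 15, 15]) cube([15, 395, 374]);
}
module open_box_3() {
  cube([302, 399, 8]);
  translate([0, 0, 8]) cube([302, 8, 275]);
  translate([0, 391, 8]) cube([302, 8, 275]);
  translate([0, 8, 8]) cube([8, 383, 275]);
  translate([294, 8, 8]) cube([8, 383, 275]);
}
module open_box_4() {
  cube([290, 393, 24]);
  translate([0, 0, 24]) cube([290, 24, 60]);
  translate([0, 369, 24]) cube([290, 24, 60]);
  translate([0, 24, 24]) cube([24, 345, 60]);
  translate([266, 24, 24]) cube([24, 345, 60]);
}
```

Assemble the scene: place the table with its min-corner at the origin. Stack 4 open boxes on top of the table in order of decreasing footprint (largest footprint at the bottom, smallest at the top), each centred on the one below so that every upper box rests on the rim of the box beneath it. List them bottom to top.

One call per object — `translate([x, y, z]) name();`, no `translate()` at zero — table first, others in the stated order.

table();
translate([337, 270, 729]) open_box();
translate([338, 272, 1067]) open_box_2();
translate([343, 285, 1456]) open_box_3();
translate([349, 288, 1739]) open_box_4();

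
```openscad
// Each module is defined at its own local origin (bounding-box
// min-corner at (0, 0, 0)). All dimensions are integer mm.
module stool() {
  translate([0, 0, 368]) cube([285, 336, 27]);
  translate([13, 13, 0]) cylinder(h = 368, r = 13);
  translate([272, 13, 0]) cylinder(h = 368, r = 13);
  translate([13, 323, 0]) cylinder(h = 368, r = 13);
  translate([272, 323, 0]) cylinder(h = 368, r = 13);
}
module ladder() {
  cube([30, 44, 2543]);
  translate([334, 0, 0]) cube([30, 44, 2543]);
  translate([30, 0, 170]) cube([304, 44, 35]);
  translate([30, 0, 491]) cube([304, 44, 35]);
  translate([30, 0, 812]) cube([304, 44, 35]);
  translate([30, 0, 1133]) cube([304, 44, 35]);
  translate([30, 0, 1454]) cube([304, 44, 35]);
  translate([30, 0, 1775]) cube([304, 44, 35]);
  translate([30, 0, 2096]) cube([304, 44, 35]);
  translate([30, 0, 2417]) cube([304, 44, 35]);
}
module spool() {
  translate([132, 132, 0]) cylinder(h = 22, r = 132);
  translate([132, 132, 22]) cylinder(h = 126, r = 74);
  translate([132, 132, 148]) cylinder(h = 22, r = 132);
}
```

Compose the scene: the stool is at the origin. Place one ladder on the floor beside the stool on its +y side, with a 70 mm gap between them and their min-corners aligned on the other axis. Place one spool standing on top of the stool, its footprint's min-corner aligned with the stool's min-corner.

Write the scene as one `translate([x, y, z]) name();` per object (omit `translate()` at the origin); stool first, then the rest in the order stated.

stool();
translate([0, 406, 0]) ladder();
translate([0, 0, 395]) spool();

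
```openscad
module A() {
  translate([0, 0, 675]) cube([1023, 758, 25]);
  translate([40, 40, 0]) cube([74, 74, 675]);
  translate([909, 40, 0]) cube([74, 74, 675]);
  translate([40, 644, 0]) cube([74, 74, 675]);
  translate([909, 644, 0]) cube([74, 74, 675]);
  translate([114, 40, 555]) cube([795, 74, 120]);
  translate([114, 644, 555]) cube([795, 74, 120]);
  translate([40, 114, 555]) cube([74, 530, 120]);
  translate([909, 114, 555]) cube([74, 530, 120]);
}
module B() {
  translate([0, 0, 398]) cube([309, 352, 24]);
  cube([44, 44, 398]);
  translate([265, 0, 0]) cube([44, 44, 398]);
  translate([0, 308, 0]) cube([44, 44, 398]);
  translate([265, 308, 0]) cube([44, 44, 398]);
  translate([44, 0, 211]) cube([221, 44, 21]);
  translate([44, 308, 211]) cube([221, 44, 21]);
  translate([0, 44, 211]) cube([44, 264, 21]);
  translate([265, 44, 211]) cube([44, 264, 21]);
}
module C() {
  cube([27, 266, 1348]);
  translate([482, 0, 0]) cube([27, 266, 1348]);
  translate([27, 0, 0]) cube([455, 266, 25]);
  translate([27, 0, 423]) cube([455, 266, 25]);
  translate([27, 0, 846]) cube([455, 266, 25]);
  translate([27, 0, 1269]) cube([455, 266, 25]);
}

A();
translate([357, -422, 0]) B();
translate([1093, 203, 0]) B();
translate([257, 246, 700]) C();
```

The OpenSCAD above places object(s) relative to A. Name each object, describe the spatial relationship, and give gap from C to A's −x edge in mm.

The bookshelf's min-x is at 257; the table's min-x is 0; gap = 257 mm.

A is a table. B is a stool. C is a bookshelf. Two stools sit around the table at the −y, +x sides. The bookshelf is on top of the table, centred. The gap from the bookshelf to the table's −x edge is 257 mm.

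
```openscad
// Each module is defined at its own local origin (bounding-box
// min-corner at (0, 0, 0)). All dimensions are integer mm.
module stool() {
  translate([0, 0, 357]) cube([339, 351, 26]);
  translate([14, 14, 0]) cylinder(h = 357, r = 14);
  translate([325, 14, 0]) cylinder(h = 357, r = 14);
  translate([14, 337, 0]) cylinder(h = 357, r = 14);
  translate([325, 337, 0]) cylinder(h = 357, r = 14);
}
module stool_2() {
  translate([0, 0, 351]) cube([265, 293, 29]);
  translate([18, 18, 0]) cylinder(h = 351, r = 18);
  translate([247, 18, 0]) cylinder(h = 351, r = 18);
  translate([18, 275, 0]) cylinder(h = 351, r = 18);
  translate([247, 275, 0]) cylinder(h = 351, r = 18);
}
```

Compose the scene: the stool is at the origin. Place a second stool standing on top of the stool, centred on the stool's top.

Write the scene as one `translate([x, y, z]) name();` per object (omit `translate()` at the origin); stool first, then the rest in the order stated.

stool();
translate([37, 29, 383]) stool_2();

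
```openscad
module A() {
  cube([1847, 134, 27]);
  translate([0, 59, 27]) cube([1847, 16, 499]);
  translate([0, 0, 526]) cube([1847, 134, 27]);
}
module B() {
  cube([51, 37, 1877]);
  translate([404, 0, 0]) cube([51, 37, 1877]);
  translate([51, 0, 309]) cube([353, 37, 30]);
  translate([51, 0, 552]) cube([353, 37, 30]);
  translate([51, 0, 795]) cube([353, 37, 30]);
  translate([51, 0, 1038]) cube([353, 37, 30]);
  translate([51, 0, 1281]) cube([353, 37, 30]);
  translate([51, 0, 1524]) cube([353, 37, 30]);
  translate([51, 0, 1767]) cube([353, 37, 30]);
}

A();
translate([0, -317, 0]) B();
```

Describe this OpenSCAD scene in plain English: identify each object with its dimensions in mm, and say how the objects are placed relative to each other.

A is an I-beam lying along x, 1847 mm long. Overall section height 553 mm. Two flanges 134 mm wide (y) and 27 mm thick, one on the floor and one at the top; a web 16 mm thick runs between them, centred on the flange width.

B is a straight ladder. Two 51×37 mm vertical rails, 1877 mm tall, stand 455 mm apart (outside-to-outside) with their front faces coplanar on the −y side. 7 rungs, each 37 mm deep and 30 mm tall, span between the inner faces of the rails, front faces flush with the rails. The lowest rung's underside is at z = 309 mm and rungs are spaced 243 mm apart (underside to underside).

The ladder is on the floor beside the I-beam on its −y side.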